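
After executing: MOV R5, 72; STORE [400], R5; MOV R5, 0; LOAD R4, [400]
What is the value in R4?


Register and memory trace:
  MOV R5, 72  → R5 = 72
  STORE [400], R5  → mem[400] = 72
  MOV R5, 0  → R5 = 0
  LOAD R4, [400]  → R4 = mem[400] = 72
Final: R4 = 72

72


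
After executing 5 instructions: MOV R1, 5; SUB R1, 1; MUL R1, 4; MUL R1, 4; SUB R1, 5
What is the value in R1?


Register state trace:
  MOV R1, 5  → R1 = 5
  SUB R1, 1  → R1 = 5 - 1 = 4
  MUL R1, 4  → R1 = 4 * 4 = 16
  MUL R1, 4  → R1 = 16 * 4 = 64
  SUB R1, 5  → R1 = 64 - 5 = 59
Final: R1 = 59

59


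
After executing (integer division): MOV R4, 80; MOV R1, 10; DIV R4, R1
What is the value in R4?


Register state trace:
  MOV R4, 80  → R4 = 80
  MOV R1, 10  → R1 = 10
  DIV R4, R1  → R4 = 80 // 10 = 8
Final: R4 = 8

8


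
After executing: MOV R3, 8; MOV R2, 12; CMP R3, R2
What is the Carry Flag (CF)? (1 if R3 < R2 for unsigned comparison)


Register state trace:
  MOV R3, 8  → R3 = 8
  MOV R2, 12  → R2 = 12
  CMP R3, R2  → unsigned 8 - 12: borrow occurs
  8 < 12, so CF = 1
CF = 1

1


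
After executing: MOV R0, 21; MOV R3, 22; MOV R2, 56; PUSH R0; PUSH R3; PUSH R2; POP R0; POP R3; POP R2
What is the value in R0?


Stack trace (top is rightmost):
  MOV R0, 21  → R0 = 21
  MOV R3, 22  → R3 = 22
  MOV R2, 56  → R2 = 56
  PUSH R0  → stack: [21]
  PUSH R3  → stack: [21, 22]
  PUSH R2  → stack: [21, 22, 56]
  POP R0  → R0 = 56, stack: [21, 22]
  POP R3  → R3 = 22, stack: [21]
  POP R2  → R2 = 21, stack: []
Final: R0 = 56

56


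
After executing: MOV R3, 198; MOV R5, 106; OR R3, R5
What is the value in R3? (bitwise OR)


Register state trace:
  MOV R3, 198  → R3 = 198 (0b11000110)
  MOV R5, 106  → R5 = 106 (0b01101010)
  OR R3, R5   → R3 = 198 OR 106 = 238 (0b11101110)
Final: R3 = 238

238


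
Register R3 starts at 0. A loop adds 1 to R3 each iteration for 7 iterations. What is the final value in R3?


Starting value: R3 = 0
  Iter 1: R3 = 0 + 1 = 1
  Iter 2: R3 = 1 + 1 = 2
  Iter 3: R3 = 2 + 1 = 3
  Iter 4: R3 = 3 + 1 = 4
  Iter 5: R3 = 4 + 1 = 5
  Iter 6: R3 = 5 + 1 = 6
  Iter 7: R3 = 6 + 1 = 7
Final: R3 = 7

7


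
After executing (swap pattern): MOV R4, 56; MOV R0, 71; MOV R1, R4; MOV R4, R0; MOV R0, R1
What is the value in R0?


Register state trace (swap pattern):
  MOV R4, 56  → R4 = 56
  MOV R0, 71  → R0 = 71
  MOV R1, R4  → R1 = 56  (save R4)
  MOV R4, R0  → R4 = 71  (R4 gets R0's value)
  MOV R0, R1  → R0 = 56  (R0 gets saved value)
Final: R0 = 56

56


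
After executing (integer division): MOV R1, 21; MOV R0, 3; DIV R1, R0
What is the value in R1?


Register state trace:
  MOV R1, 21  → R1 = 21
  MOV R0, 3  → R0 = 3
  DIV R1, R0  → R1 = 21 // 3 = 7
Final: R1 = 7

7


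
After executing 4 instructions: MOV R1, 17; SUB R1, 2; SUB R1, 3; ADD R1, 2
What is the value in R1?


Register state trace:
  MOV R1, 17  → R1 = 17
  SUB R1, 2  → R1 = 17 - 2 = 15
  SUB R1, 3  → R1 = 15 - 3 = 12
  ADD R1, 2  → R1 = 12 + 2 = 14
Final: R1 = 14

14


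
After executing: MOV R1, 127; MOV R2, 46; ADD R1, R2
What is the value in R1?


Register state trace:
  MOV R1, 127  → R1 = 127
  MOV R2, 46  → R2 = 46
  ADD R1, R2  → R1 = 127 + 46 = 173
Final: R1 = 173

173


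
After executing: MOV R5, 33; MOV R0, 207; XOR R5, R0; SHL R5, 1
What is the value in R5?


Register state trace:
  MOV R5, 33  → R5 = 33 (0b00100001)
  MOV R0, 207  → R0 = 207 (0b11001111)
  XOR R5, R0  → R5 = 33 XOR 207 = 238 (0b11101110)
  SHL R5, 1  → R5 = 238 << 1 = 476
Final: R5 = 476

476


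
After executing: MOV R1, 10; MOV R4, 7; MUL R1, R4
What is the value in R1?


Register state trace:
  MOV R1, 10  → R1 = 10
  MOV R4, 7  → R4 = 7
  MUL R1, R4  → R1 = 10 * 7 = 70
Final: R1 = 70

70


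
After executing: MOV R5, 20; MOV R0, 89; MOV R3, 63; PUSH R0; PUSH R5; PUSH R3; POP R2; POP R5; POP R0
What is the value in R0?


Stack trace (top is rightmost):
  MOV R5, 20  → R5 = 20
  MOV R0, 89  → R0 = 89
  MOV R3, 63  → R3 = 63
  PUSH R0  → stack: [89]
  PUSH R5  → stack: [89, 20]
  PUSH R3  → stack: [89, 20, 63]
  POP R2  → R2 = 63, stack: [89, 20]
  POP R5  → R5 = 20, stack: [89]
  POP R0  → R0 = 89, stack: []
Final: R0 = 89

89


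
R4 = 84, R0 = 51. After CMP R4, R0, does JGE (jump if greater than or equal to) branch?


Trace:
  R4 = 84, R0 = 51
  CMP R4, R0  → compares 84 vs 51
  JGE checks: is 84 greater than or equal to 51?
  84 > 51, so condition is true
Branch taken: Yes

Yes


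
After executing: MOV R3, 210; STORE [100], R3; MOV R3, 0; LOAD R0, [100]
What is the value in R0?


Register and memory trace:
  MOV R3, 210  → R3 = 210
  STORE [100], R3  → mem[100] = 210
  MOV R3, 0  → R3 = 0
  LOAD R0, [100]  → R0 = mem[100] = 210
Final: R0 = 210

210


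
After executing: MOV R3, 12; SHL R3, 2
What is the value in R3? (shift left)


Register state trace:
  MOV R3, 12  → R3 = 12
  SHL R3, 2  → R3 = 12 << 2 = 12 * 2^2 = 48
Final: R3 = 48

48


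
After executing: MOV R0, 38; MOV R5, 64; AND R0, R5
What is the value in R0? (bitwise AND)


Register state trace:
  MOV R0, 38  → R0 = 38 (0b00100110)
  MOV R5, 64  → R5 = 64 (0b01000000)
  AND R0, R5  → R0 = 38 AND 64 = 0 (0b00000000)
Final: R0 = 0

0


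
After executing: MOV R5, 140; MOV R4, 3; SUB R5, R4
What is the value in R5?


Register state trace:
  MOV R5, 140  → R5 = 140
  MOV R4, 3  → R4 = 3
  SUB R5, R4  → R5 = 140 - 3 = 137
Final: R5 = 137

137


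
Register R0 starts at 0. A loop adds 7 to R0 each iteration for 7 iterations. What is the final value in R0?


Starting value: R0 = 0
  Iter 1: R0 = 0 + 7 = 7
  Iter 2: R0 = 7 + 7 = 14
  Iter 3: R0 = 14 + 7 = 21
  Iter 4: R0 = 21 + 7 = 28
  Iter 5: R0 = 28 + 7 = 35
  Iter 6: R0 = 35 + 7 = 42
  Iter 7: R0 = 42 + 7 = 49
Final: R0 = 49

49


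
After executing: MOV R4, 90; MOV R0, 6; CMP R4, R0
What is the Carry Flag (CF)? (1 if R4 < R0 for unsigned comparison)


Register state trace:
  MOV R4, 90  → R4 = 90
  MOV R0, 6  → R0 = 6
  CMP R4, R0  → unsigned 90 - 6: no borrow
  90 >= 6, so CF = 0
CF = 0

0


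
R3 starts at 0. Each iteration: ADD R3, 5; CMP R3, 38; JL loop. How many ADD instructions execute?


Loop trace (R3 starts at 0, target 38, step 5):
  ADD #1: R3 = 0 + 5 = 5  → 5 < 38, loop
  ADD #2: R3 = 5 + 5 = 10  → 10 < 38, loop
  ADD #3: R3 = 10 + 5 = 15  → 15 < 38, loop
  ADD #4: R3 = 15 + 5 = 20  → 20 < 38, loop
  ADD #5: R3 = 20 + 5 = 25  → 25 < 38, loop
  ADD #6: R3 = 25 + 5 = 30  → 30 < 38, loop
  ADD #7: R3 = 30 + 5 = 35  → 35 < 38, loop
  ADD #8: R3 = 35 + 5 = 40  → 40 >= 38, exit
Total ADD instructions: 8

8


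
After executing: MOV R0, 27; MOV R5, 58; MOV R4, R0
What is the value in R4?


Register state trace:
  MOV R0, 27  → R0 = 27
  MOV R5, 58  → R5 = 58
  MOV R4, R0  → R4 = 27
Final: R4 = 27

27


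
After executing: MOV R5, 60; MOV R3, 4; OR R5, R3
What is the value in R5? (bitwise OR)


Register state trace:
  MOV R5, 60  → R5 = 60 (0b00111100)
  MOV R3, 4  → R3 = 4 (0b00000100)
  OR R5, R3   → R5 = 60 OR 4 = 60 (0b00111100)
Final: R5 = 60

60


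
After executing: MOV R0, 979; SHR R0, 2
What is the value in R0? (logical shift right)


Register state trace:
  MOV R0, 979  → R0 = 979
  SHR R0, 2  → R0 = 979 >> 2 = 979 // 2^2 = 244
Final: R0 = 244

244


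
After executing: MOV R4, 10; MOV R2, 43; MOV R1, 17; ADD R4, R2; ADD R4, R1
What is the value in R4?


Register state trace:
  MOV R4, 10  → R4 = 10
  MOV R2, 43  → R2 = 43
  MOV R1, 17  → R1 = 17
  ADD R4, R2  → R4 = 10 + 43 = 53
  ADD R4, R1  → R4 = 53 + 17 = 70
Final: R4 = 70

70


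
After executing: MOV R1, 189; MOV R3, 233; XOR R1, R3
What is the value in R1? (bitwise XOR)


Register state trace:
  MOV R1, 189  → R1 = 189 (0b10111101)
  MOV R3, 233  → R3 = 233 (0b11101001)
  XOR R1, R3  → R1 = 189 XOR 233 = 84 (0b01010100)
Final: R1 = 84

84


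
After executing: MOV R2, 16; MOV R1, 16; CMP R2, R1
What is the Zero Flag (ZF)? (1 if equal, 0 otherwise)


Register state trace:
  MOV R2, 16  → R2 = 16
  MOV R1, 16  → R1 = 16
  CMP R2, R1  → computes 16 - 16 = 0
  Result is zero, so values are equal
ZF = 1

1


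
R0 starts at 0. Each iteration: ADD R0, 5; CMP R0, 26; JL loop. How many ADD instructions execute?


Loop trace (R0 starts at 0, target 26, step 5):
  ADD #1: R0 = 0 + 5 = 5  → 5 < 26, loop
  ADD #2: R0 = 5 + 5 = 10  → 10 < 26, loop
  ADD #3: R0 = 10 + 5 = 15  → 15 < 26, loop
  ADD #4: R0 = 15 + 5 = 20  → 20 < 26, loop
  ADD #5: R0 = 20 + 5 = 25  → 25 < 26, loop
  ADD #6: R0 = 25 + 5 = 30  → 30 >= 26, exit
Total ADD instructions: 6

6


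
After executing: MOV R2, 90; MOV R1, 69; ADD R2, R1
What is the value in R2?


Register state trace:
  MOV R2, 90  → R2 = 90
  MOV R1, 69  → R1 = 69
  ADD R2, R1  → R2 = 90 + 69 = 159
Final: R2 = 159

159


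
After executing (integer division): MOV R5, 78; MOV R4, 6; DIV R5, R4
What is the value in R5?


Register state trace:
  MOV R5, 78  → R5 = 78
  MOV R4, 6  → R4 = 6
  DIV R5, R4  → R5 = 78 // 6 = 13
Final: R5 = 13

13


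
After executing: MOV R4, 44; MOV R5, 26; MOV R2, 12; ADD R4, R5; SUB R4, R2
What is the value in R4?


Register state trace:
  MOV R4, 44  → R4 = 44
  MOV R5, 26  → R5 = 26
  MOV R2, 12  → R2 = 12
  ADD R4, R5  → R4 = 44 + 26 = 70
  SUB R4, R2  → R4 = 70 - 12 = 58
Final: R4 = 58

58


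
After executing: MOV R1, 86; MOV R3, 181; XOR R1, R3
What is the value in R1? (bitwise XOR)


Register state trace:
  MOV R1, 86  → R1 = 86 (0b01010110)
  MOV R3, 181  → R3 = 181 (0b10110101)
  XOR R1, R3  → R1 = 86 XOR 181 = 227 (0b11100011)
Final: R1 = 227

227


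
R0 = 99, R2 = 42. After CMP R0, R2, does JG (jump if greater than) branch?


Trace:
  R0 = 99, R2 = 42
  CMP R0, R2  → compares 99 vs 42
  JG checks: is 99 greater than 42?
  99 > 42, so condition is true
Branch taken: Yes

Yes


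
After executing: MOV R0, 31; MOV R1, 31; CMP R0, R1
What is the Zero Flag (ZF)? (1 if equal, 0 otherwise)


Register state trace:
  MOV R0, 31  → R0 = 31
  MOV R1, 31  → R1 = 31
  CMP R0, R1  → computes 31 - 31 = 0
  Result is zero, so values are equal
ZF = 1

1


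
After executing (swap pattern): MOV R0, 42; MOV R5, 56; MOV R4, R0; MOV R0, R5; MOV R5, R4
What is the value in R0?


Register state trace (swap pattern):
  MOV R0, 42  → R0 = 42
  MOV R5, 56  → R5 = 56
  MOV R4, R0  → R4 = 42  (save R0)
  MOV R0, R5  → R0 = 56  (R0 gets R5's value)
  MOV R5, R4  → R5 = 42  (R5 gets saved value)
Final: R0 = 56

56


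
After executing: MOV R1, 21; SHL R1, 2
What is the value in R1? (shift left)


Register state trace:
  MOV R1, 21  → R1 = 21
  SHL R1, 2  → R1 = 21 << 2 = 21 * 2^2 = 84
Final: R1 = 84

84


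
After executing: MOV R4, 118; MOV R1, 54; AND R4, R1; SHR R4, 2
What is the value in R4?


Register state trace:
  MOV R4, 118  → R4 = 118 (0b01110110)
  MOV R1, 54  → R1 = 54 (0b00110110)
  AND R4, R1  → R4 = 118 AND 54 = 54 (0b00110110)
  SHR R4, 2  → R4 = 54 >> 2 = 13
Final: R4 = 13

13


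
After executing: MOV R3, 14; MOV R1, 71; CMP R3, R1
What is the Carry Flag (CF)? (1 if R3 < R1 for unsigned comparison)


Register state trace:
  MOV R3, 14  → R3 = 14
  MOV R1, 71  → R1 = 71
  CMP R3, R1  → unsigned 14 - 71: borrow occurs
  14 < 71, so CF = 1
CF = 1

1


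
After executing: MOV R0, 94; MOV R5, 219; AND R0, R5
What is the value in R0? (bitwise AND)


Register state trace:
  MOV R0, 94  → R0 = 94 (0b01011110)
  MOV R5, 219  → R5 = 219 (0b11011011)
  AND R0, R5  → R0 = 94 AND 219 = 90 (0b01011010)
Final: R0 = 90

90


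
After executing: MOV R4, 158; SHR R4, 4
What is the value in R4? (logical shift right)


Register state trace:
  MOV R4, 158  → R4 = 158
  SHR R4, 4  → R4 = 158 >> 4 = 158 // 2^4 = 9
Final: R4 = 9

9


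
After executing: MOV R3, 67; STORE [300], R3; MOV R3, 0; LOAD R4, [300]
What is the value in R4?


Register and memory trace:
  MOV R3, 67  → R3 = 67
  STORE [300], R3  → mem[300] = 67
  MOV R3, 0  → R3 = 0
  LOAD R4, [300]  → R4 = mem[300] = 67
Final: R4 = 67

67


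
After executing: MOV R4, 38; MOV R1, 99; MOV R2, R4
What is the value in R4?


Register state trace:
  MOV R4, 38  → R4 = 38
  MOV R1, 99  → R1 = 99
  MOV R2, R4  → R2 = 38
Final: R4 = 38

38


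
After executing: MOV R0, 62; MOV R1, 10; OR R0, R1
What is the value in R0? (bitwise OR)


Register state trace:
  MOV R0, 62  → R0 = 62 (0b00111110)
  MOV R1, 10  → R1 = 10 (0b00001010)
  OR R0, R1   → R0 = 62 OR 10 = 62 (0b00111110)
Final: R0 = 62

62


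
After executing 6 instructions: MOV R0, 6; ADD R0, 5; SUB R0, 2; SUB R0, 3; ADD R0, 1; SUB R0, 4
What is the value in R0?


Register state trace:
  MOV R0, 6  → R0 = 6
  ADD R0, 5  → R0 = 6 + 5 = 11
  SUB R0, 2  → R0 = 11 - 2 = 9
  SUB R0, 3  → R0 = 9 - 3 = 6
  ADD R0, 1  → R0 = 6 + 1 = 7
  SUB R0, 4  → R0 = 7 - 4 = 3
Final: R0 = 3

3


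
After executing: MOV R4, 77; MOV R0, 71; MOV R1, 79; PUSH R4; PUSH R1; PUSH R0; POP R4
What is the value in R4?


Stack trace (top is rightmost):
  MOV R4, 77  → R4 = 77
  MOV R0, 71  → R0 = 71
  MOV R1, 79  → R1 = 79
  PUSH R4  → stack: [77]
  PUSH R1  → stack: [77, 79]
  PUSH R0  → stack: [77, 79, 71]
  POP R4  → R4 = 71, stack: [77, 79]
Final: R4 = 71

71


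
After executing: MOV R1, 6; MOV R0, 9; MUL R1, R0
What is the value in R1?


Register state trace:
  MOV R1, 6  → R1 = 6
  MOV R0, 9  → R0 = 9
  MUL R1, R0  → R1 = 6 * 9 = 54
Final: R1 = 54

54


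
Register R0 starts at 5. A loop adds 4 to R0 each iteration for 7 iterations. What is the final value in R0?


Starting value: R0 = 5
  Iter 1: R0 = 5 + 4 = 9
  Iter 2: R0 = 9 + 4 = 13
  Iter 3: R0 = 13 + 4 = 17
  Iter 4: R0 = 17 + 4 = 21
  Iter 5: R0 = 21 + 4 = 25
  Iter 6: R0 = 25 + 4 = 29
  Iter 7: R0 = 29 + 4 = 33
Final: R0 = 33

33


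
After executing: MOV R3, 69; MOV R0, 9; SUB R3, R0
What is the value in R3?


Register state trace:
  MOV R3, 69  → R3 = 69
  MOV R0, 9  → R0 = 9
  SUB R3, R0  → R3 = 69 - 9 = 60
Final: R3 = 60

60


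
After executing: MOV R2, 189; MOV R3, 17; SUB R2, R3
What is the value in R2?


Register state trace:
  MOV R2, 189  → R2 = 189
  MOV R3, 17  → R3 = 17
  SUB R2, R3  → R2 = 189 - 17 = 172
Final: R2 = 172

172


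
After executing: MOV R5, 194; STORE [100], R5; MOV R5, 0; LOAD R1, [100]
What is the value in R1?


Register and memory trace:
  MOV R5, 194  → R5 = 194
  STORE [100], R5  → mem[100] = 194
  MOV R5, 0  → R5 = 0
  LOAD R1, [100]  → R1 = mem[100] = 194
Final: R1 = 194

194


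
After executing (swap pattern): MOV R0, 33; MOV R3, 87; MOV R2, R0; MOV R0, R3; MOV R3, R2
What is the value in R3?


Register state trace (swap pattern):
  MOV R0, 33  → R0 = 33
  MOV R3, 87  → R3 = 87
  MOV R2, R0  → R2 = 33  (save R0)
  MOV R0, R3  → R0 = 87  (R0 gets R3's value)
  MOV R3, R2  → R3 = 33  (R3 gets saved value)
Final: R3 = 33

33


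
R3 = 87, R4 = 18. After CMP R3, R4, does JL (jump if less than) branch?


Trace:
  R3 = 87, R4 = 18
  CMP R3, R4  → compares 87 vs 18
  JL checks: is 87 less than 18?
  87 > 18, so condition is false
Branch taken: No

No


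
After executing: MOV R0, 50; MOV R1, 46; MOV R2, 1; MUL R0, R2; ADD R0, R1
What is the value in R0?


Register state trace:
  MOV R0, 50  → R0 = 50
  MOV R1, 46  → R1 = 46
  MOV R2, 1  → R2 = 1
  MUL R0, R2  → R0 = 50 * 1 = 50
  ADD R0, R1  → R0 = 50 + 46 = 96
Final: R0 = 96

96


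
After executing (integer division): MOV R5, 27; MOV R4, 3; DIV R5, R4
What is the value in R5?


Register state trace:
  MOV R5, 27  → R5 = 27
  MOV R4, 3  → R4 = 3
  DIV R5, R4  → R5 = 27 // 3 = 9
Final: R5 = 9

9


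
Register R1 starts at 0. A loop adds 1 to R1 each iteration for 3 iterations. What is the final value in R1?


Starting value: R1 = 0
  Iter 1: R1 = 0 + 1 = 1
  Iter 2: R1 = 1 + 1 = 2
  Iter 3: R1 = 2 + 1 = 3
Final: R1 = 3

3


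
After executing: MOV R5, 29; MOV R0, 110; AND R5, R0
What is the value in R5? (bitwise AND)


Register state trace:
  MOV R5, 29  → R5 = 29 (0b00011101)
  MOV R0, 110  → R0 = 110 (0b01101110)
  AND R5, R0  → R5 = 29 AND 110 = 12 (0b00001100)
Final: R5 = 12

12


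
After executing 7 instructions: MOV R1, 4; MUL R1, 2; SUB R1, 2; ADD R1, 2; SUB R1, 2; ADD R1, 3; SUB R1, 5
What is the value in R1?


Register state trace:
  MOV R1, 4  → R1 = 4
  MUL R1, 2  → R1 = 4 * 2 = 8
  SUB R1, 2  → R1 = 8 - 2 = 6
  ADD R1, 2  → R1 = 6 + 2 = 8
  SUB R1, 2  → R1 = 8 - 2 = 6
  ADD R1, 3  → R1 = 6 + 3 = 9
  SUB R1, 5  → R1 = 9 - 5 = 4
Final: R1 = 4

4


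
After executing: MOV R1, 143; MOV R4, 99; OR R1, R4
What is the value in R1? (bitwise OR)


Register state trace:
  MOV R1, 143  → R1 = 143 (0b10001111)
  MOV R4, 99  → R4 = 99 (0b01100011)
  OR R1, R4   → R1 = 143 OR 99 = 239 (0b11101111)
Final: R1 = 239

239


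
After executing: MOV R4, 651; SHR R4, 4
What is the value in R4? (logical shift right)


Register state trace:
  MOV R4, 651  → R4 = 651
  SHR R4, 4  → R4 = 651 >> 4 = 651 // 2^4 = 40
Final: R4 = 40

40


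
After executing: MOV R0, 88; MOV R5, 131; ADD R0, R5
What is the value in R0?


Register state trace:
  MOV R0, 88  → R0 = 88
  MOV R5, 131  → R5 = 131
  ADD R0, R5  → R0 = 88 + 131 = 219
Final: R0 = 219

219


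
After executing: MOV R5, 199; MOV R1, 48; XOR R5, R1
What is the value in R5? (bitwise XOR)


Register state trace:
  MOV R5, 199  → R5 = 199 (0b11000111)
  MOV R1, 48  → R1 = 48 (0b00110000)
  XOR R5, R1  → R5 = 199 XOR 48 = 247 (0b11110111)
Final: R5 = 247

247


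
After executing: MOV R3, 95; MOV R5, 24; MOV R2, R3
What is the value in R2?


Register state trace:
  MOV R3, 95  → R3 = 95
  MOV R5, 24  → R5 = 24
  MOV R2, R3  → R2 = 95
Final: R2 = 95

95


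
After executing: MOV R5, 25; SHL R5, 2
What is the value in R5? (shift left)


Register state trace:
  MOV R5, 25  → R5 = 25
  SHL R5, 2  → R5 = 25 << 2 = 25 * 2^2 = 100
Final: R5 = 100

100


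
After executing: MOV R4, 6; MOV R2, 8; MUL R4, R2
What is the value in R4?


Register state trace:
  MOV R4, 6  → R4 = 6
  MOV R2, 8  → R2 = 8
  MUL R4, R2  → R4 = 6 * 8 = 48
Final: R4 = 48

48


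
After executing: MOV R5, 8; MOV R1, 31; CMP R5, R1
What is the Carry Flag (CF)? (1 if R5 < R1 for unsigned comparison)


Register state trace:
  MOV R5, 8  → R5 = 8
  MOV R1, 31  → R1 = 31
  CMP R5, R1  → unsigned 8 - 31: borrow occurs
  8 < 31, so CF = 1
CF = 1

1


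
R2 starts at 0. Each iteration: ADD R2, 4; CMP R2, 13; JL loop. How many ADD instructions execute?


Loop trace (R2 starts at 0, target 13, step 4):
  ADD #1: R2 = 0 + 4 = 4  → 4 < 13, loop
  ADD #2: R2 = 4 + 4 = 8  → 8 < 13, loop
  ADD #3: R2 = 8 + 4 = 12  → 12 < 13, loop
  ADD #4: R2 = 12 + 4 = 16  → 16 >= 13, exit
Total ADD instructions: 4

4


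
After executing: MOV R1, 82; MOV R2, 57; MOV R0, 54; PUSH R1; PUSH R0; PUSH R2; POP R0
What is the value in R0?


Stack trace (top is rightmost):
  MOV R1, 82  → R1 = 82
  MOV R2, 57  → R2 = 57
  MOV R0, 54  → R0 = 54
  PUSH R1  → stack: [82]
  PUSH R0  → stack: [82, 54]
  PUSH R2  → stack: [82, 54, 57]
  POP R0  → R0 = 57, stack: [82, 54]
Final: R0 = 57

57


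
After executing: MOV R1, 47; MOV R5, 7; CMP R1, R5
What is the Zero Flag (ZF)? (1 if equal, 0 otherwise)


Register state trace:
  MOV R1, 47  → R1 = 47
  MOV R5, 7  → R5 = 7
  CMP R1, R5  → computes 47 - 7 = 40
  Result is nonzero, so values are not equal
ZF = 0

0


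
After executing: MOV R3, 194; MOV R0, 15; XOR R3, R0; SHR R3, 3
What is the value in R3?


Register state trace:
  MOV R3, 194  → R3 = 194 (0b11000010)
  MOV R0, 15  → R0 = 15 (0b00001111)
  XOR R3, R0  → R3 = 194 XOR 15 = 205 (0b11001101)
  SHR R3, 3  → R3 = 205 >> 3 = 25
Final: R3 = 25

25


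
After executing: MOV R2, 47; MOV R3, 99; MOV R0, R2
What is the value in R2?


Register state trace:
  MOV R2, 47  → R2 = 47
  MOV R3, 99  → R3 = 99
  MOV R0, R2  → R0 = 47
Final: R2 = 47

47


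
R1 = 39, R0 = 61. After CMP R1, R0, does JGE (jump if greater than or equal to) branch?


Trace:
  R1 = 39, R0 = 61
  CMP R1, R0  → compares 39 vs 61
  JGE checks: is 39 greater than or equal to 61?
  39 < 61, so condition is false
Branch taken: No

No


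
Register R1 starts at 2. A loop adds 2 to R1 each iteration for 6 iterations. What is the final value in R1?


Starting value: R1 = 2
  Iter 1: R1 = 2 + 2 = 4
  Iter 2: R1 = 4 + 2 = 6
  Iter 3: R1 = 6 + 2 = 8
  Iter 4: R1 = 8 + 2 = 10
  Iter 5: R1 = 10 + 2 = 12
  Iter 6: R1 = 12 + 2 = 14
Final: R1 = 14

14


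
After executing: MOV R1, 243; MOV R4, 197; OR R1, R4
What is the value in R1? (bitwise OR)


Register state trace:
  MOV R1, 243  → R1 = 243 (0b11110011)
  MOV R4, 197  → R4 = 197 (0b11000101)
  OR R1, R4   → R1 = 243 OR 197 = 247 (0b11110111)
Final: R1 = 247

247


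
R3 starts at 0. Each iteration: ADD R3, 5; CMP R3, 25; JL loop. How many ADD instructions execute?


Loop trace (R3 starts at 0, target 25, step 5):
  ADD #1: R3 = 0 + 5 = 5  → 5 < 25, loop
  ADD #2: R3 = 5 + 5 = 10  → 10 < 25, loop
  ADD #3: R3 = 10 + 5 = 15  → 15 < 25, loop
  ADD #4: R3 = 15 + 5 = 20  → 20 < 25, loop
  ADD #5: R3 = 20 + 5 = 25  → 25 >= 25, exit
Total ADD instructions: 5

5


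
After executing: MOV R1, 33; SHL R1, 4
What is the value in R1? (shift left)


Register state trace:
  MOV R1, 33  → R1 = 33
  SHL R1, 4  → R1 = 33 << 4 = 33 * 2^4 = 528
Final: R1 = 528

528


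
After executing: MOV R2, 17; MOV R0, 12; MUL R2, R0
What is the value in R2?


Register state trace:
  MOV R2, 17  → R2 = 17
  MOV R0, 12  → R0 = 12
  MUL R2, R0  → R2 = 17 * 12 = 204
Final: R2 = 204

204


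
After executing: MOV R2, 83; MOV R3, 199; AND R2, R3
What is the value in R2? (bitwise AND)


Register state trace:
  MOV R2, 83  → R2 = 83 (0b01010011)
  MOV R3, 199  → R3 = 199 (0b11000111)
  AND R2, R3  → R2 = 83 AND 199 = 67 (0b01000011)
Final: R2 = 67

67


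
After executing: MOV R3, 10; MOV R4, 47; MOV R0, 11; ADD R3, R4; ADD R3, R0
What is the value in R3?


Register state trace:
  MOV R3, 10  → R3 = 10
  MOV R4, 47  → R4 = 47
  MOV R0, 11  → R0 = 11
  ADD R3, R4  → R3 = 10 + 47 = 57
  ADD R3, R0  → R3 = 57 + 11 = 68
Final: R3 = 68

68


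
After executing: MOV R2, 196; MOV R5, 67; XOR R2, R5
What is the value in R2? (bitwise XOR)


Register state trace:
  MOV R2, 196  → R2 = 196 (0b11000100)
  MOV R5, 67  → R5 = 67 (0b01000011)
  XOR R2, R5  → R2 = 196 XOR 67 = 135 (0b10000111)
Final: R2 = 135

135


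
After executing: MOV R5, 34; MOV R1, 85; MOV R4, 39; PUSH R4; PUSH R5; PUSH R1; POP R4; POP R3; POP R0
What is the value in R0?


Stack trace (top is rightmost):
  MOV R5, 34  → R5 = 34
  MOV R1, 85  → R1 = 85
  MOV R4, 39  → R4 = 39
  PUSH R4  → stack: [39]
  PUSH R5  → stack: [39, 34]
  PUSH R1  → stack: [39, 34, 85]
  POP R4  → R4 = 85, stack: [39, 34]
  POP R3  → R3 = 34, stack: [39]
  POP R0  → R0 = 39, stack: []
Final: R0 = 39

39


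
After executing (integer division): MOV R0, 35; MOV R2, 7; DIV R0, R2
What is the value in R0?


Register state trace:
  MOV R0, 35  → R0 = 35
  MOV R2, 7  → R2 = 7
  DIV R0, R2  → R0 = 35 // 7 = 5
Final: R0 = 5

5


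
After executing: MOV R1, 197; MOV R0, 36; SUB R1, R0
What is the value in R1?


Register state trace:
  MOV R1, 197  → R1 = 197
  MOV R0, 36  → R0 = 36
  SUB R1, R0  → R1 = 197 - 36 = 161
Final: R1 = 161

161


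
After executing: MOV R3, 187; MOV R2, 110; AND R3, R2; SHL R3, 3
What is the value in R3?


Register state trace:
  MOV R3, 187  → R3 = 187 (0b10111011)
  MOV R2, 110  → R2 = 110 (0b01101110)
  AND R3, R2  → R3 = 187 AND 110 = 42 (0b00101010)
  SHL R3, 3  → R3 = 42 << 3 = 336
Final: R3 = 336

336


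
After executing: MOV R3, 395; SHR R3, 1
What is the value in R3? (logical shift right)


Register state trace:
  MOV R3, 395  → R3 = 395
  SHR R3, 1  → R3 = 395 >> 1 = 395 // 2^1 = 197
Final: R3 = 197

197


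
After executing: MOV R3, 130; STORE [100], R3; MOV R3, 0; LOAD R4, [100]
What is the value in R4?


Register and memory trace:
  MOV R3, 130  → R3 = 130
  STORE [100], R3  → mem[100] = 130
  MOV R3, 0  → R3 = 0
  LOAD R4, [100]  → R4 = mem[100] = 130
Final: R4 = 130

130


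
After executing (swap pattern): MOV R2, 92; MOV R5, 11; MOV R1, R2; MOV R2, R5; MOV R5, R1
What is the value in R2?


Register state trace (swap pattern):
  MOV R2, 92  → R2 = 92
  MOV R5, 11  → R5 = 11
  MOV R1, R2  → R1 = 92  (save R2)
  MOV R2, R5  → R2 = 11  (R2 gets R5's value)
  MOV R5, R1  → R5 = 92  (R5 gets saved value)
Final: R2 = 11

11


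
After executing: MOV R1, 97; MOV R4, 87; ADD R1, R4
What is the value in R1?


Register state trace:
  MOV R1, 97  → R1 = 97
  MOV R4, 87  → R4 = 87
  ADD R1, R4  → R1 = 97 + 87 = 184
Final: R1 = 184

184


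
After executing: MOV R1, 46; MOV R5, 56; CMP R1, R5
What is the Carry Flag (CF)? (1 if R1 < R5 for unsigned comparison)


Register state trace:
  MOV R1, 46  → R1 = 46
  MOV R5, 56  → R5 = 56
  CMP R1, R5  → unsigned 46 - 56: borrow occurs
  46 < 56, so CF = 1
CF = 1

1


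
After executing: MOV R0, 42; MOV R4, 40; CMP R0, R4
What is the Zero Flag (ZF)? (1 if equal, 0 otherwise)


Register state trace:
  MOV R0, 42  → R0 = 42
  MOV R4, 40  → R4 = 40
  CMP R0, R4  → computes 42 - 40 = 2
  Result is nonzero, so values are not equal
ZF = 0

0


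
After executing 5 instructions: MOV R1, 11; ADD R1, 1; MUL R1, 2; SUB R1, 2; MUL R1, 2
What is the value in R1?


Register state trace:
  MOV R1, 11  → R1 = 11
  ADD R1, 1  → R1 = 11 + 1 = 12
  MUL R1, 2  → R1 = 12 * 2 = 24
  SUB R1, 2  → R1 = 24 - 2 = 22
  MUL R1, 2  → R1 = 22 * 2 = 44
Final: R1 = 44

44


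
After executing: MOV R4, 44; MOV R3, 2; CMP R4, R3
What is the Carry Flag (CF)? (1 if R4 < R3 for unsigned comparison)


Register state trace:
  MOV R4, 44  → R4 = 44
  MOV R3, 2  → R3 = 2
  CMP R4, R3  → unsigned 44 - 2: no borrow
  44 >= 2, so CF = 0
CF = 0

0


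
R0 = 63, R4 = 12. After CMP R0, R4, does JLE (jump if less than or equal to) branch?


Trace:
  R0 = 63, R4 = 12
  CMP R0, R4  → compares 63 vs 12
  JLE checks: is 63 less than or equal to 12?
  63 > 12, so condition is false
Branch taken: No

No


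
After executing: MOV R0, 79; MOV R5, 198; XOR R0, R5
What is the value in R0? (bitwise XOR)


Register state trace:
  MOV R0, 79  → R0 = 79 (0b01001111)
  MOV R5, 198  → R5 = 198 (0b11000110)
  XOR R0, R5  → R0 = 79 XOR 198 = 137 (0b10001001)
Final: R0 = 137

137


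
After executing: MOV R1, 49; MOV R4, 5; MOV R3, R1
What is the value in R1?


Register state trace:
  MOV R1, 49  → R1 = 49
  MOV R4, 5  → R4 = 5
  MOV R3, R1  → R3 = 49
Final: R1 = 49

49


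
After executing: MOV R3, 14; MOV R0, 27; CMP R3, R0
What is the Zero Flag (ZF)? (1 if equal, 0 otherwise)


Register state trace:
  MOV R3, 14  → R3 = 14
  MOV R0, 27  → R0 = 27
  CMP R3, R0  → computes 14 - 27 = -13
  Result is nonzero, so values are not equal
ZF = 0

0


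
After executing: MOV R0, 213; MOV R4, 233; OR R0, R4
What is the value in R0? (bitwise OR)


Register state trace:
  MOV R0, 213  → R0 = 213 (0b11010101)
  MOV R4, 233  → R4 = 233 (0b11101001)
  OR R0, R4   → R0 = 213 OR 233 = 253 (0b11111101)
Final: R0 = 253

253


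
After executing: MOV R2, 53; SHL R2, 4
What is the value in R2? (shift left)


Register state trace:
  MOV R2, 53  → R2 = 53
  SHL R2, 4  → R2 = 53 << 4 = 53 * 2^4 = 848
Final: R2 = 848

848


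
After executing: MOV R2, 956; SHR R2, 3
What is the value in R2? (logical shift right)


Register state trace:
  MOV R2, 956  → R2 = 956
  SHR R2, 3  → R2 = 956 >> 3 = 956 // 2^3 = 119
Final: R2 = 119

119


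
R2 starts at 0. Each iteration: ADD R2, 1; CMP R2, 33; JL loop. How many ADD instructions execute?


Loop trace (R2 starts at 0, target 33, step 1):
  ADD #1: R2 = 0 + 1 = 1  → 1 < 33, loop
  ADD #2: R2 = 1 + 1 = 2  → 2 < 33, loop
  ADD #3: R2 = 2 + 1 = 3  → 3 < 33, loop
  ADD #4: R2 = 3 + 1 = 4  → 4 < 33, loop
  ADD #5: R2 = 4 + 1 = 5  → 5 < 33, loop
  ADD #6: R2 = 5 + 1 = 6  → 6 < 33, loop
  ADD #7: R2 = 6 + 1 = 7  → 7 < 33, loop
  ADD #8: R2 = 7 + 1 = 8  → 8 < 33, loop
  ADD #9: R2 = 8 + 1 = 9  → 9 < 33, loop
  ADD #10: R2 = 9 + 1 = 10  → 10 < 33, loop
  ADD #11: R2 = 10 + 1 = 11  → 11 < 33, loop
  ADD #12: R2 = 11 + 1 = 12  → 12 < 33, loop
  ADD #13: R2 = 12 + 1 = 13  → 13 < 33, loop
  ADD #14: R2 = 13 + 1 = 14  → 14 < 33, loop
  ADD #15: R2 = 14 + 1 = 15  → 15 < 33, loop
  ADD #16: R2 = 15 + 1 = 16  → 16 < 33, loop
  ADD #17: R2 = 16 + 1 = 17  → 17 < 33, loop
  ADD #18: R2 = 17 + 1 = 18  → 18 < 33, loop
  ADD #19: R2 = 18 + 1 = 19  → 19 < 33, loop
  ADD #20: R2 = 19 + 1 = 20  → 20 < 33, loop
  ADD #21: R2 = 20 + 1 = 21  → 21 < 33, loop
  ADD #22: R2 = 21 + 1 = 22  → 22 < 33, loop
  ADD #23: R2 = 22 + 1 = 23  → 23 < 33, loop
  ADD #24: R2 = 23 + 1 = 24  → 24 < 33, loop
  ADD #25: R2 = 24 + 1 = 25  → 25 < 33, loop
  ADD #26: R2 = 25 + 1 = 26  → 26 < 33, loop
  ADD #27: R2 = 26 + 1 = 27  → 27 < 33, loop
  ADD #28: R2 = 27 + 1 = 28  → 28 < 33, loop
  ADD #29: R2 = 28 + 1 = 29  → 29 < 33, loop
  ADD #30: R2 = 29 + 1 = 30  → 30 < 33, loop
  ADD #31: R2 = 30 + 1 = 31  → 31 < 33, loop
  ADD #32: R2 = 31 + 1 = 32  → 32 < 33, loop
  ADD #33: R2 = 32 + 1 = 33  → 33 >= 33, exit
Total ADD instructions: 33

33


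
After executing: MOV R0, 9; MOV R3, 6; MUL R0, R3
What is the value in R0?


Register state trace:
  MOV R0, 9  → R0 = 9
  MOV R3, 6  → R3 = 6
  MUL R0, R3  → R0 = 9 * 6 = 54
Final: R0 = 54

54


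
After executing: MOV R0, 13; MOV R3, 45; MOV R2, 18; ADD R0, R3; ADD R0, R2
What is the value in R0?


Register state trace:
  MOV R0, 13  → R0 = 13
  MOV R3, 45  → R3 = 45
  MOV R2, 18  → R2 = 18
  ADD R0, R3  → R0 = 13 + 45 = 58
  ADD R0, R2  → R0 = 58 + 18 = 76
Final: R0 = 76

76


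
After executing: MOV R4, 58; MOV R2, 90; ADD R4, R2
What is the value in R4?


Register state trace:
  MOV R4, 58  → R4 = 58
  MOV R2, 90  → R2 = 90
  ADD R4, R2  → R4 = 58 + 90 = 148
Final: R4 = 148

148


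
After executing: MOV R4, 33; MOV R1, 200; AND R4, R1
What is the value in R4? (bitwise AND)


Register state trace:
  MOV R4, 33  → R4 = 33 (0b00100001)
  MOV R1, 200  → R1 = 200 (0b11001000)
  AND R4, R1  → R4 = 33 AND 200 = 0 (0b00000000)
Final: R4 = 0

0


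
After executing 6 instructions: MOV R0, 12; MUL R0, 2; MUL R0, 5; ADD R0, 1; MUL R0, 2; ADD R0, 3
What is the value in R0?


Register state trace:
  MOV R0, 12  → R0 = 12
  MUL R0, 2  → R0 = 12 * 2 = 24
  MUL R0, 5  → R0 = 24 * 5 = 120
  ADD R0, 1  → R0 = 120 + 1 = 121
  MUL R0, 2  → R0 = 121 * 2 = 242
  ADD R0, 3  → R0 = 242 + 3 = 245
Final: R0 = 245

245


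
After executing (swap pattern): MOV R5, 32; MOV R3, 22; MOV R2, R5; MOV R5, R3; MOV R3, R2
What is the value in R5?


Register state trace (swap pattern):
  MOV R5, 32  → R5 = 32
  MOV R3, 22  → R3 = 22
  MOV R2, R5  → R2 = 32  (save R5)
  MOV R5, R3  → R5 = 22  (R5 gets R3's value)
  MOV R3, R2  → R3 = 32  (R3 gets saved value)
Final: R5 = 22

22


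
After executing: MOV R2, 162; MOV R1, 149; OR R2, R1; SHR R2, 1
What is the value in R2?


Register state trace:
  MOV R2, 162  → R2 = 162 (0b10100010)
  MOV R1, 149  → R1 = 149 (0b10010101)
  OR R2, R1  → R2 = 162 OR 149 = 183 (0b10110111)
  SHR R2, 1  → R2 = 183 >> 1 = 91
Final: R2 = 91

91


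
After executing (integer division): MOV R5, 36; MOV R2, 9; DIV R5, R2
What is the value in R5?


Register state trace:
  MOV R5, 36  → R5 = 36
  MOV R2, 9  → R2 = 9
  DIV R5, R2  → R5 = 36 // 9 = 4
Final: R5 = 4

4


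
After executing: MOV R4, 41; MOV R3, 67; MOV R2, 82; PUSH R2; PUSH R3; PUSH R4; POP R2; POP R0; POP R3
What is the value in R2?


Stack trace (top is rightmost):
  MOV R4, 41  → R4 = 41
  MOV R3, 67  → R3 = 67
  MOV R2, 82  → R2 = 82
  PUSH R2  → stack: [82]
  PUSH R3  → stack: [82, 67]
  PUSH R4  → stack: [82, 67, 41]
  POP R2  → R2 = 41, stack: [82, 67]
  POP R0  → R0 = 67, stack: [82]
  POP R3  → R3 = 82, stack: []
Final: R2 = 41

41


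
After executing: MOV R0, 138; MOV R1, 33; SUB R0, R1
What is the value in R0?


Register state trace:
  MOV R0, 138  → R0 = 138
  MOV R1, 33  → R1 = 33
  SUB R0, R1  → R0 = 138 - 33 = 105
Final: R0 = 105

105


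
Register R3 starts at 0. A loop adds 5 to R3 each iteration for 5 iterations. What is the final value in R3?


Starting value: R3 = 0
  Iter 1: R3 = 0 + 5 = 5
  Iter 2: R3 = 5 + 5 = 10
  Iter 3: R3 = 10 + 5 = 15
  Iter 4: R3 = 15 + 5 = 20
  Iter 5: R3 = 20 + 5 = 25
Final: R3 = 25

25


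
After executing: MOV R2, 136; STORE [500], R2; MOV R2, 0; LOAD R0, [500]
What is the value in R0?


Register and memory trace:
  MOV R2, 136  → R2 = 136
  STORE [500], R2  → mem[500] = 136
  MOV R2, 0  → R2 = 0
  LOAD R0, [500]  → R0 = mem[500] = 136
Final: R0 = 136

136


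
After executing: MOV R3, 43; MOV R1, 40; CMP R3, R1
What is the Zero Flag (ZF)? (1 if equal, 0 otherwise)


Register state trace:
  MOV R3, 43  → R3 = 43
  MOV R1, 40  → R1 = 40
  CMP R3, R1  → computes 43 - 40 = 3
  Result is nonzero, so values are not equal
ZF = 0

0


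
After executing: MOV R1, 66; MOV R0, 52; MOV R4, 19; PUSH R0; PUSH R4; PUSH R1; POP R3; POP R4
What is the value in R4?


Stack trace (top is rightmost):
  MOV R1, 66  → R1 = 66
  MOV R0, 52  → R0 = 52
  MOV R4, 19  → R4 = 19
  PUSH R0  → stack: [52]
  PUSH R4  → stack: [52, 19]
  PUSH R1  → stack: [52, 19, 66]
  POP R3  → R3 = 66, stack: [52, 19]
  POP R4  → R4 = 19, stack: [52]
Final: R4 = 19

19


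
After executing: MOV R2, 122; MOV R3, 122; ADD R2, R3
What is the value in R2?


Register state trace:
  MOV R2, 122  → R2 = 122
  MOV R3, 122  → R3 = 122
  ADD R2, R3  → R2 = 122 + 122 = 244
Final: R2 = 244

244


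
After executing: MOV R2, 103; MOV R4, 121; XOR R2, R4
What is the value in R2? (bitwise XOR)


Register state trace:
  MOV R2, 103  → R2 = 103 (0b01100111)
  MOV R4, 121  → R4 = 121 (0b01111001)
  XOR R2, R4  → R2 = 103 XOR 121 = 30 (0b00011110)
Final: R2 = 30

30


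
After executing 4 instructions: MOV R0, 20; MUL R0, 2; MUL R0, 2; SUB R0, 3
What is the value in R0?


Register state trace:
  MOV R0, 20  → R0 = 20
  MUL R0, 2  → R0 = 20 * 2 = 40
  MUL R0, 2  → R0 = 40 * 2 = 80
  SUB R0, 3  → R0 = 80 - 3 = 77
Final: R0 = 77

77


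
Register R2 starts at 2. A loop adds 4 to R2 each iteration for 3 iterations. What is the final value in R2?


Starting value: R2 = 2
  Iter 1: R2 = 2 + 4 = 6
  Iter 2: R2 = 6 + 4 = 10
  Iter 3: R2 = 10 + 4 = 14
Final: R2 = 14

14


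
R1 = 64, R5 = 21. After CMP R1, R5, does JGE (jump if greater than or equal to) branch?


Trace:
  R1 = 64, R5 = 21
  CMP R1, R5  → compares 64 vs 21
  JGE checks: is 64 greater than or equal to 21?
  64 > 21, so condition is true
Branch taken: Yes

Yes


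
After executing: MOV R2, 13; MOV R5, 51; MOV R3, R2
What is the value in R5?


Register state trace:
  MOV R2, 13  → R2 = 13
  MOV R5, 51  → R5 = 51
  MOV R3, R2  → R3 = 13
Final: R5 = 51

51


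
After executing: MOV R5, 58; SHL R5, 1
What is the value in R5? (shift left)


Register state trace:
  MOV R5, 58  → R5 = 58
  SHL R5, 1  → R5 = 58 << 1 = 58 * 2^1 = 116
Final: R5 = 116

116


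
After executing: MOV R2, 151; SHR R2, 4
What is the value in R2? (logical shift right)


Register state trace:
  MOV R2, 151  → R2 = 151
  SHR R2, 4  → R2 = 151 >> 4 = 151 // 2^4 = 9
Final: R2 = 9

9


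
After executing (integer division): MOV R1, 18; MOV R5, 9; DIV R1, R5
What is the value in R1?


Register state trace:
  MOV R1, 18  → R1 = 18
  MOV R5, 9  → R5 = 9
  DIV R1, R5  → R1 = 18 // 9 = 2
Final: R1 = 2

2


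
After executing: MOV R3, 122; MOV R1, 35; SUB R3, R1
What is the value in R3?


Register state trace:
  MOV R3, 122  → R3 = 122
  MOV R1, 35  → R1 = 35
  SUB R3, R1  → R3 = 122 - 35 = 87
Final: R3 = 87

87


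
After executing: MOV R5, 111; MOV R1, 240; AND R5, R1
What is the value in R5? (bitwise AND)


Register state trace:
  MOV R5, 111  → R5 = 111 (0b01101111)
  MOV R1, 240  → R1 = 240 (0b11110000)
  AND R5, R1  → R5 = 111 AND 240 = 96 (0b01100000)
Final: R5 = 96

96


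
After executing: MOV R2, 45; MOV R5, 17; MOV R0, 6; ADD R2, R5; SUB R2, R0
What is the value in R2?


Register state trace:
  MOV R2, 45  → R2 = 45
  MOV R5, 17  → R5 = 17
  MOV R0, 6  → R0 = 6
  ADD R2, R5  → R2 = 45 + 17 = 62
  SUB R2, R0  → R2 = 62 - 6 = 56
Final: R2 = 56

56


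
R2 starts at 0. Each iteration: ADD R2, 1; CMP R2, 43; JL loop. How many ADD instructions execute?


Loop trace (R2 starts at 0, target 43, step 1):
  ADD #1: R2 = 0 + 1 = 1  → 1 < 43, loop
  ADD #2: R2 = 1 + 1 = 2  → 2 < 43, loop
  ADD #3: R2 = 2 + 1 = 3  → 3 < 43, loop
  ADD #4: R2 = 3 + 1 = 4  → 4 < 43, loop
  ADD #5: R2 = 4 + 1 = 5  → 5 < 43, loop
  ADD #6: R2 = 5 + 1 = 6  → 6 < 43, loop
  ADD #7: R2 = 6 + 1 = 7  → 7 < 43, loop
  ADD #8: R2 = 7 + 1 = 8  → 8 < 43, loop
  ADD #9: R2 = 8 + 1 = 9  → 9 < 43, loop
  ADD #10: R2 = 9 + 1 = 10  → 10 < 43, loop
  ADD #11: R2 = 10 + 1 = 11  → 11 < 43, loop
  ADD #12: R2 = 11 + 1 = 12  → 12 < 43, loop
  ADD #13: R2 = 12 + 1 = 13  → 13 < 43, loop
  ADD #14: R2 = 13 + 1 = 14  → 14 < 43, loop
  ADD #15: R2 = 14 + 1 = 15  → 15 < 43, loop
  ADD #16: R2 = 15 + 1 = 16  → 16 < 43, loop
  ADD #17: R2 = 16 + 1 = 17  → 17 < 43, loop
  ADD #18: R2 = 17 + 1 = 18  → 18 < 43, loop
  ADD #19: R2 = 18 + 1 = 19  → 19 < 43, loop
  ADD #20: R2 = 19 + 1 = 20  → 20 < 43, loop
  ADD #21: R2 = 20 + 1 = 21  → 21 < 43, loop
  ADD #22: R2 = 21 + 1 = 22  → 22 < 43, loop
  ADD #23: R2 = 22 + 1 = 23  → 23 < 43, loop
  ADD #24: R2 = 23 + 1 = 24  → 24 < 43, loop
  ADD #25: R2 = 24 + 1 = 25  → 25 < 43, loop
  ADD #26: R2 = 25 + 1 = 26  → 26 < 43, loop
  ADD #27: R2 = 26 + 1 = 27  → 27 < 43, loop
  ADD #28: R2 = 27 + 1 = 28  → 28 < 43, loop
  ADD #29: R2 = 28 + 1 = 29  → 29 < 43, loop
  ADD #30: R2 = 29 + 1 = 30  → 30 < 43, loop
  ADD #31: R2 = 30 + 1 = 31  → 31 < 43, loop
  ADD #32: R2 = 31 + 1 = 32  → 32 < 43, loop
  ADD #33: R2 = 32 + 1 = 33  → 33 < 43, loop
  ADD #34: R2 = 33 + 1 = 34  → 34 < 43, loop
  ADD #35: R2 = 34 + 1 = 35  → 35 < 43, loop
  ADD #36: R2 = 35 + 1 = 36  → 36 < 43, loop
  ADD #37: R2 = 36 + 1 = 37  → 37 < 43, loop
  ADD #38: R2 = 37 + 1 = 38  → 38 < 43, loop
  ADD #39: R2 = 38 + 1 = 39  → 39 < 43, loop
  ADD #40: R2 = 39 + 1 = 40  → 40 < 43, loop
  ADD #41: R2 = 40 + 1 = 41  → 41 < 43, loop
  ADD #42: R2 = 41 + 1 = 42  → 42 < 43, loop
  ADD #43: R2 = 42 + 1 = 43  → 43 >= 43, exit
Total ADD instructions: 43

43


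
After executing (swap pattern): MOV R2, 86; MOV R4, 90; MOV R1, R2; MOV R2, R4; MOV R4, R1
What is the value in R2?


Register state trace (swap pattern):
  MOV R2, 86  → R2 = 86
  MOV R4, 90  → R4 = 90
  MOV R1, R2  → R1 = 86  (save R2)
  MOV R2, R4  → R2 = 90  (R2 gets R4's value)
  MOV R4, R1  → R4 = 86  (R4 gets saved value)
Final: R2 = 90

90


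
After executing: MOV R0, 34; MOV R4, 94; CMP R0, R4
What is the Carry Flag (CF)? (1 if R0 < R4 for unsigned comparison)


Register state trace:
  MOV R0, 34  → R0 = 34
  MOV R4, 94  → R4 = 94
  CMP R0, R4  → unsigned 34 - 94: borrow occurs
  34 < 94, so CF = 1
CF = 1

1


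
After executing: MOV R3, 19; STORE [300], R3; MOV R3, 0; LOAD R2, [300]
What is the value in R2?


Register and memory trace:
  MOV R3, 19  → R3 = 19
  STORE [300], R3  → mem[300] = 19
  MOV R3, 0  → R3 = 0
  LOAD R2, [300]  → R2 = mem[300] = 19
Final: R2 = 19

19
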